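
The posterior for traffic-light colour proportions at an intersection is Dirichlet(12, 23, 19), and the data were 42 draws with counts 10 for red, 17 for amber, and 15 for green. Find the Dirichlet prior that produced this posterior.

Dirichlet(2, 6, 4)

For a Dirichlet(α) prior with multinomial counts c, the posterior is Dirichlet(α + c) componentwise.
Subtract each count from the matching posterior parameter: 12−10=2, 23−17=6, 19−15=4.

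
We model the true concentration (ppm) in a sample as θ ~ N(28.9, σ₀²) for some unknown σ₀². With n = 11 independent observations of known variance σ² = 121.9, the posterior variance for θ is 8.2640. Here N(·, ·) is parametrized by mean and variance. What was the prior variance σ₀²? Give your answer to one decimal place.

Posterior precision equals prior precision plus data precision: 1/σ_n² = 1/σ₀² + n/σ².
So 1/σ₀² = 1/8.2640 − 11/121.9 = 0.121007 − 0.090238 = 0.030769.
Hence σ₀² = 1/0.030769 ≈ 32.5.

σ₀² = 32.5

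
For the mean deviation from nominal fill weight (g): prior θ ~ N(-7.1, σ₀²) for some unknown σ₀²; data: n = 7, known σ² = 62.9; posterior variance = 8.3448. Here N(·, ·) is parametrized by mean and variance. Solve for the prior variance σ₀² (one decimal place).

For the Normal–Normal model with known σ², precisions add: τ_n = τ₀ + n/σ².
So 1/σ₀² = 1/8.3448 − 7/62.9 = 0.119835 − 0.111288 = 0.008547.
Hence σ₀² = 1/0.008547 ≈ 117.0.

σ₀² = 117.0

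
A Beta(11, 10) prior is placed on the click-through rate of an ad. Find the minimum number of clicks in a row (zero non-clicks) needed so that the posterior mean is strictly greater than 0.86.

k = 51

After k clicks and 0 non-clicks the posterior is Beta(11+k, 10), with mean (11+k)/(11+10+k).
Set (11+k)/(21+k) > 0.86 and solve: k > (0.86·21 − 11)/(1 − 0.86) = 50.429.
The smallest integer exceeding 50.429 is 51.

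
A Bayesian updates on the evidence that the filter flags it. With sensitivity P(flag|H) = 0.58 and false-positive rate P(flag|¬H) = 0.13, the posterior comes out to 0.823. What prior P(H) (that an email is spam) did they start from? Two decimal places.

Bayes' rule in odds form gives O(H|E) = O(H)·[P(E|H)/P(E|¬H)], hence O(H) = O(H|E)/LR.
Posterior odds = 0.823/(1−0.823) = 4.6497. LR = 0.58/0.13 = 4.4615.
Prior odds = 4.6497/4.4615 = 1.0422, so P(H) = 1.0422/(1+1.0422) ≈ 0.51.

P(H) = 0.51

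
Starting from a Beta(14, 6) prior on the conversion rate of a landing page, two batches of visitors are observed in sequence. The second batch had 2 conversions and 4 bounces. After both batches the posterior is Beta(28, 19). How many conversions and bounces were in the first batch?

12 conversions and 9 bounces

Sequential conjugate updates are equivalent to a single update on the pooled data, so total successes = posterior α − prior α and total failures = posterior β − prior β.
Total across both batches: 28−14=14 conversions, 19−6=13 bounces.
Subtract the second batch: 14−2=12 conversions and 13−4=9 bounces.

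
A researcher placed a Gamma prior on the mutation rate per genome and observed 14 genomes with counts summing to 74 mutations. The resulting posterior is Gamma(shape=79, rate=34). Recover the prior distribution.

Gamma(shape=5, rate=20)

A Gamma(α, β) prior (rate parametrization) on a Poisson rate with n observations summing to S gives posterior Gamma(α+S, β+n).
So α = 79 − 74 = 5 and β = 34 − 14 = 20.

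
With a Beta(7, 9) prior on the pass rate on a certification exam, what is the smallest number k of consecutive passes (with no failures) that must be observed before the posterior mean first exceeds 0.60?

After k passes and 0 failures the posterior is Beta(7+k, 9), with mean (7+k)/(7+9+k).
Set (7+k)/(16+k) > 0.60 and solve: k > (0.60·16 − 7)/(1 − 0.60) = 6.500.
The smallest integer exceeding 6.500 is 7.

k = 7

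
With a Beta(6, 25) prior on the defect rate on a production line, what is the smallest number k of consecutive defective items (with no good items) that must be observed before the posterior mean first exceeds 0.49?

k = 19

After k defective items and 0 good items the posterior is Beta(6+k, 25), with mean (6+k)/(6+25+k).
Set (6+k)/(31+k) > 0.49 and solve: k > (0.49·31 − 6)/(1 − 0.49) = 18.020.
The smallest integer exceeding 18.020 is 19.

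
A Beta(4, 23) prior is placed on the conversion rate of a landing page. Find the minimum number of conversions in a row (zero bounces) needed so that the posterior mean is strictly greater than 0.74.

After k conversions and 0 bounces the posterior is Beta(4+k, 23), with mean (4+k)/(4+23+k).
Set (4+k)/(27+k) > 0.74 and solve: k > (0.74·27 − 4)/(1 − 0.74) = 61.462.
The smallest integer exceeding 61.462 is 62, and checking k=62: (66)/(89) = 0.7416 > 0.74.

k = 62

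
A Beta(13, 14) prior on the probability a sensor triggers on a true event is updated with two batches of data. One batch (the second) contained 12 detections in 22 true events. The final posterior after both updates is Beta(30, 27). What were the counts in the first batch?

Sequential conjugate updates are equivalent to a single update on the pooled data, so total successes = posterior α − prior α and total failures = posterior β − prior β.
Total across both batches: 30−13=17 detections, 27−14=13 misses.
Subtract the second batch: 17−12=5 detections and 13−10=3 misses.

5 detections and 3 misses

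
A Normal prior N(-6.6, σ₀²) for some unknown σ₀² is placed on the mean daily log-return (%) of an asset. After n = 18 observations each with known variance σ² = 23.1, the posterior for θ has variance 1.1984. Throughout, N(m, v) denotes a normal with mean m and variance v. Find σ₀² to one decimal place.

Posterior precision equals prior precision plus data precision: 1/σ_n² = 1/σ₀² + n/σ².
So 1/σ₀² = 1/1.1984 − 18/23.1 = 0.834446 − 0.779221 = 0.055225.
Hence σ₀² = 1/0.055225 ≈ 18.1.

σ₀² = 18.1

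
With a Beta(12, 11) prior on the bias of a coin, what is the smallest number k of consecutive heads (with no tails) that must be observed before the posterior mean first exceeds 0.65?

k = 9

After k heads and 0 tails the posterior is Beta(12+k, 11), with mean (12+k)/(12+11+k).
Set (12+k)/(23+k) > 0.65 and solve: k > (0.65·23 − 12)/(1 − 0.65) = 8.429.
The smallest integer exceeding 8.429 is 9, and checking k=9: (21)/(32) = 0.6562 > 0.65.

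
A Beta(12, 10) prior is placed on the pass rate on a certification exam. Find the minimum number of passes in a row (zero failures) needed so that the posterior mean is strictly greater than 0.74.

After k passes and 0 failures the posterior is Beta(12+k, 10), with mean (12+k)/(12+10+k).
Set (12+k)/(22+k) > 0.74 and solve: k > (0.74·22 − 12)/(1 − 0.74) = 16.462.
The smallest integer exceeding 16.462 is 17, and checking k=17: (29)/(39) = 0.7436 > 0.74.

k = 17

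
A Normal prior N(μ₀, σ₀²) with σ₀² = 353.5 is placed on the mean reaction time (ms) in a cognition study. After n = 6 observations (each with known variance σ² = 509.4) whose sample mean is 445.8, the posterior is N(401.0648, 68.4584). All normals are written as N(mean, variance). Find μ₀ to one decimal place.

The posterior mean is a precision-weighted average: μ_n = (τ₀μ₀ + τ_data·x̄)/(τ₀+τ_data), with τ₀=1/σ₀² and τ_data=n/σ².
Here τ₀ = 1/353.5 = 0.002829 and τ_data = 6/509.4 = 0.011779, so τ_n = 0.014608.
Rearranging for μ₀: μ₀ = (μ_n·τ_n − τ_data·x̄)/τ₀ = (401.0648·0.014608 − 0.011779·445.8) / 0.002829 = 0.607676/0.002829 ≈ 214.8.

μ₀ = 214.8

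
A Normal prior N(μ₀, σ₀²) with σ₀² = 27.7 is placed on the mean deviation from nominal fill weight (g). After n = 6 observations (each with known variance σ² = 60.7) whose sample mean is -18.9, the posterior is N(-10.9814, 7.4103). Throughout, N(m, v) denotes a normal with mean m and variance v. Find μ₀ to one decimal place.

μ₀ = 10.7

With known observation variance, the Normal–Normal posterior has precision τ_n = τ₀ + n/σ² and mean μ_n = (τ₀μ₀ + (n/σ²)x̄)/τ_n.
Here τ₀ = 1/27.7 = 0.036101 and τ_data = 6/60.7 = 0.098847, so τ_n = 0.134948.
Rearranging for μ₀: μ₀ = (μ_n·τ_n − τ_data·x̄)/τ₀ = (-10.9814·0.134948 − 0.098847·-18.9) / 0.036101 = 0.386290/0.036101 ≈ 10.7.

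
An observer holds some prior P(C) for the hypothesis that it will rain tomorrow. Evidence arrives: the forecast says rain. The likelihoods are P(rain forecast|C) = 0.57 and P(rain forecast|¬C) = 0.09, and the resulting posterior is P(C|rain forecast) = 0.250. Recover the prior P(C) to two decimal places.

Bayes' rule in odds form gives O(C|E) = O(C)·[P(E|C)/P(E|¬C)], hence O(C) = O(C|E)/LR.
Posterior odds = 0.250/(1−0.250) = 0.3333. LR = 0.57/0.09 = 6.3333.
Prior odds = 0.3333/6.3333 = 0.0526, so P(C) = 0.0526/(1+0.0526) ≈ 0.05.

P(C) = 0.05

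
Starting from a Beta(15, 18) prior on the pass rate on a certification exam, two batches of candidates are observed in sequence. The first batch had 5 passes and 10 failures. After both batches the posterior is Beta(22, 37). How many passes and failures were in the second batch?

Because Beta–binomial updating is additive in the counts, the combined data contributed (α_post−α_prior, β_post−β_prior) successes and failures.
Total across both batches: 22−15=7 passes, 37−18=19 failures.
Subtract the first batch: 7−5=2 passes and 19−10=9 failures.

2 passes and 9 failures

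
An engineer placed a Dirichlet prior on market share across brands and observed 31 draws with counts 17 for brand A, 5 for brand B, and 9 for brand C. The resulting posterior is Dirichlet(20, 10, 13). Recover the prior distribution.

Dirichlet(3, 5, 4)

For a Dirichlet(α) prior with multinomial counts c, the posterior is Dirichlet(α + c) componentwise.
Subtract each count from the matching posterior parameter: 20−17=3, 10−5=5, 13−9=4.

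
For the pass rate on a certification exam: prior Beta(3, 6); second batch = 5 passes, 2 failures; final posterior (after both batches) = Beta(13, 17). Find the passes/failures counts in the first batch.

Sequential conjugate updates are equivalent to a single update on the pooled data, so total successes = posterior α − prior α and total failures = posterior β − prior β.
Total across both batches: 13−3=10 passes, 17−6=11 failures.
Subtract the second batch: 10−5=5 passes and 11−2=9 failures.

5 passes and 9 failures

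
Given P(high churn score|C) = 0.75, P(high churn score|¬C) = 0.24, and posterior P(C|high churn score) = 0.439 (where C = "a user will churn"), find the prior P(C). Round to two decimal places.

P(C) = 0.20

Bayes' rule in odds form gives O(C|E) = O(C)·[P(E|C)/P(E|¬C)], hence O(C) = O(C|E)/LR.
Posterior odds = 0.439/(1−0.439) = 0.7825. LR = 0.75/0.24 = 3.1250.
Prior odds = 0.7825/3.1250 = 0.2504, so P(C) = 0.2504/(1+0.2504) ≈ 0.20.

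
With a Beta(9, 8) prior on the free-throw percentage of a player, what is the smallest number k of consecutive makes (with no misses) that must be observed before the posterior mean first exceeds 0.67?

k = 8

After k makes and 0 misses the posterior is Beta(9+k, 8), with mean (9+k)/(9+8+k).
Set (9+k)/(17+k) > 0.67 and solve: k > (0.67·17 − 9)/(1 − 0.67) = 7.242.
The smallest integer exceeding 7.242 is 8, and checking k=8: (17)/(25) = 0.6800 > 0.67.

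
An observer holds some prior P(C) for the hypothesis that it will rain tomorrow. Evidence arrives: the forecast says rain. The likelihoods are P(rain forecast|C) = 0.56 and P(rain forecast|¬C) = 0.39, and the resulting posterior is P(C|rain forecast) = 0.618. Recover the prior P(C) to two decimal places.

P(C) = 0.53

Bayes' rule in odds form gives O(C|E) = O(C)·[P(E|C)/P(E|¬C)], hence O(C) = O(C|E)/LR.
Posterior odds = 0.618/(1−0.618) = 1.6178. LR = 0.56/0.39 = 1.4359.
Prior odds = 1.6178/1.4359 = 1.1267, so P(C) = 1.1267/(1+1.1267) ≈ 0.53.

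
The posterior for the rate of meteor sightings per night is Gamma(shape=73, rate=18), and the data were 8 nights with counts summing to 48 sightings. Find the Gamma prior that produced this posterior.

Gamma–Poisson conjugacy: posterior shape = α + Σxᵢ, posterior rate = β + n.
So α = 73 − 48 = 25 and β = 18 − 8 = 10.

Gamma(shape=25, rate=10)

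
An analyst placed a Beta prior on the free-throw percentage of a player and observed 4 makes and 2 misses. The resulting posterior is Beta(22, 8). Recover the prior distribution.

Beta(18, 6)

A Beta(a, b) prior with s successes and f failures in binomial data gives a Beta(a+s, b+f) posterior.
So a = 22 − 4 = 18 and b = 8 − 2 = 6.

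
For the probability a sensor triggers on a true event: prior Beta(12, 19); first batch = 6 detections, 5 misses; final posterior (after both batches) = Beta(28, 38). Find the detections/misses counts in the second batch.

Because Beta–binomial updating is additive in the counts, the combined data contributed (α_post−α_prior, β_post−β_prior) successes and failures.
Total across both batches: 28−12=16 detections, 38−19=19 misses.
Subtract the first batch: 16−6=10 detections and 19−5=14 misses.

10 detections and 14 misses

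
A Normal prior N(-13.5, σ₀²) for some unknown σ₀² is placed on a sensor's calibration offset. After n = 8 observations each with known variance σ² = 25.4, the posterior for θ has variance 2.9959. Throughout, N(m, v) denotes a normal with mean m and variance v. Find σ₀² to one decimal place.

For the Normal–Normal model with known σ², precisions add: τ_n = τ₀ + n/σ².
So 1/σ₀² = 1/2.9959 − 8/25.4 = 0.333790 − 0.314961 = 0.018829.
Hence σ₀² = 1/0.018829 ≈ 53.1.

σ₀² = 53.1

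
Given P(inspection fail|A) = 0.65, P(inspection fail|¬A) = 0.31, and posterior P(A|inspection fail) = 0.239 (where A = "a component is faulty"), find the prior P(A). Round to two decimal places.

P(A) = 0.13

In odds form, posterior odds = prior odds × likelihood ratio, so prior odds = posterior odds ÷ LR.
Posterior odds = 0.239/(1−0.239) = 0.3141. LR = 0.65/0.31 = 2.0968.
Prior odds = 0.3141/2.0968 = 0.1498, so P(A) = 0.1498/(1+0.1498) ≈ 0.13.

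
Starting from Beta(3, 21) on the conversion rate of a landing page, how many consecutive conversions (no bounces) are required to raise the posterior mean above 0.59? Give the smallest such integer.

k = 28

After k conversions and 0 bounces the posterior is Beta(3+k, 21), with mean (3+k)/(3+21+k).
Set (3+k)/(24+k) > 0.59 and solve: k > (0.59·24 − 3)/(1 − 0.59) = 27.220.
The smallest integer exceeding 27.220 is 28, and checking k=28: (31)/(52) = 0.5962 > 0.59.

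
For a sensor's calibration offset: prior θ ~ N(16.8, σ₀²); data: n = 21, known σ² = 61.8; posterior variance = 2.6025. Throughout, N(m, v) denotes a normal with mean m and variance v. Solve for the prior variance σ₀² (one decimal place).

Posterior precision equals prior precision plus data precision: 1/σ_n² = 1/σ₀² + n/σ².
So 1/σ₀² = 1/2.6025 − 21/61.8 = 0.384246 − 0.339806 = 0.044440.
Hence σ₀² = 1/0.044440 ≈ 22.5.

σ₀² = 22.5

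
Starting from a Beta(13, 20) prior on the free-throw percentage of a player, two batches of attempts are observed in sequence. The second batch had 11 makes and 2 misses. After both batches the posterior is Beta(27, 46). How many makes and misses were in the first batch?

Sequential conjugate updates are equivalent to a single update on the pooled data, so total successes = posterior α − prior α and total failures = posterior β − prior β.
Total across both batches: 27−13=14 makes, 46−20=26 misses.
Subtract the second batch: 14−11=3 makes and 26−2=24 misses.

3 makes and 24 misses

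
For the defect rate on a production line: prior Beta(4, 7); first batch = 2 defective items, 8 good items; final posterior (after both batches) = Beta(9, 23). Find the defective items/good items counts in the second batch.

3 defective items and 8 good items

Sequential conjugate updates are equivalent to a single update on the pooled data, so total successes = posterior α − prior α and total failures = posterior β − prior β.
Total across both batches: 9−4=5 defective items, 23−7=16 good items.
Subtract the first batch: 5−2=3 defective items and 16−8=8 good items.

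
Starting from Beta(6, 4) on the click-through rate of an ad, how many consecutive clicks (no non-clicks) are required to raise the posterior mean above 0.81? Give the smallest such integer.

After k clicks and 0 non-clicks the posterior is Beta(6+k, 4), with mean (6+k)/(6+4+k).
Set (6+k)/(10+k) > 0.81 and solve: k > (0.81·10 − 6)/(1 − 0.81) = 11.053.
The smallest integer exceeding 11.053 is 12, and checking k=12: (18)/(22) = 0.8182 > 0.81.

k = 12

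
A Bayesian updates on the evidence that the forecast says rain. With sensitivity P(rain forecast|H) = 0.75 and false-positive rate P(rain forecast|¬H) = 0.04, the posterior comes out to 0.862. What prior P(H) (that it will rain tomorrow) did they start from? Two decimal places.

P(H) = 0.25

Bayes' rule in odds form gives O(H|E) = O(H)·[P(E|H)/P(E|¬H)], hence O(H) = O(H|E)/LR.
Posterior odds = 0.862/(1−0.862) = 6.2464. LR = 0.75/0.04 = 18.7500.
Prior odds = 6.2464/18.7500 = 0.3331, so P(H) = 0.3331/(1+0.3331) ≈ 0.25.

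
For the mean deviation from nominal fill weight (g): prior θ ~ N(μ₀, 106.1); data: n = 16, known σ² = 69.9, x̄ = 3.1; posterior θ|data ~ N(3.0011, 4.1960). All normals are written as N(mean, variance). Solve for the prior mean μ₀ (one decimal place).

μ₀ = 0.6

With known observation variance, the Normal–Normal posterior has precision τ_n = τ₀ + n/σ² and mean μ_n = (τ₀μ₀ + (n/σ²)x̄)/τ_n.
Here τ₀ = 1/106.1 = 0.009425 and τ_data = 16/69.9 = 0.228898, so τ_n = 0.238323.
Rearranging for μ₀: μ₀ = (μ_n·τ_n − τ_data·x̄)/τ₀ = (3.0011·0.238323 − 0.228898·3.1) / 0.009425 = 0.005647/0.009425 ≈ 0.6.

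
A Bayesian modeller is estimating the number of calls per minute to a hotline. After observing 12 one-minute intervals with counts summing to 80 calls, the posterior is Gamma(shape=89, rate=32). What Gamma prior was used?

A Gamma(α, β) prior (rate parametrization) on a Poisson rate with n observations summing to S gives posterior Gamma(α+S, β+n).
So α = 89 − 80 = 9 and β = 32 − 12 = 20.

Gamma(shape=9, rate=20)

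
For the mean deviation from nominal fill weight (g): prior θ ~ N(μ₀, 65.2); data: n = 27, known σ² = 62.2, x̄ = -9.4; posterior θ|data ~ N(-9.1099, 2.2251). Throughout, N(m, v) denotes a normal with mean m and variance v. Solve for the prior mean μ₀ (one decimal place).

μ₀ = -0.9

With known observation variance, the Normal–Normal posterior has precision τ_n = τ₀ + n/σ² and mean μ_n = (τ₀μ₀ + (n/σ²)x̄)/τ_n.
Here τ₀ = 1/65.2 = 0.015337 and τ_data = 27/62.2 = 0.434084, so τ_n = 0.449421.
Rearranging for μ₀: μ₀ = (μ_n·τ_n − τ_data·x̄)/τ₀ = (-9.1099·0.449421 − 0.434084·-9.4) / 0.015337 = -0.013791/0.015337 ≈ -0.9.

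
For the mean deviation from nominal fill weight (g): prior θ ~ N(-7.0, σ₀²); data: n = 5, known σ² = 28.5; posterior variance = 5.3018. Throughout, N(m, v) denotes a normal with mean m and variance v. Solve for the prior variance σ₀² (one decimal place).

For the Normal–Normal model with known σ², precisions add: τ_n = τ₀ + n/σ².
So 1/σ₀² = 1/5.3018 − 5/28.5 = 0.188615 − 0.175439 = 0.013176.
Hence σ₀² = 1/0.013176 ≈ 75.9.

σ₀² = 75.9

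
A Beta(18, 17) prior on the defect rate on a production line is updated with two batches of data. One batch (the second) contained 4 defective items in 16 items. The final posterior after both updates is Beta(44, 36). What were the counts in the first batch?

Because Beta–binomial updating is additive in the counts, the combined data contributed (α_post−α_prior, β_post−β_prior) successes and failures.
Total across both batches: 44−18=26 defective items, 36−17=19 good items.
Subtract the second batch: 26−4=22 defective items and 19−12=7 good items.

22 defective items and 7 good items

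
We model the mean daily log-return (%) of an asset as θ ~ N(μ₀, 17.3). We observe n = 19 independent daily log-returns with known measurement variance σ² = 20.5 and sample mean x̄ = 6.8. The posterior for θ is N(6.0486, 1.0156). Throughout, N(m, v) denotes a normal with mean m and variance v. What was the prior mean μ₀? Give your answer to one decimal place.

The posterior mean is a precision-weighted average: μ_n = (τ₀μ₀ + τ_data·x̄)/(τ₀+τ_data), with τ₀=1/σ₀² and τ_data=n/σ².
Here τ₀ = 1/17.3 = 0.057803 and τ_data = 19/20.5 = 0.926829, so τ_n = 0.984632.
Rearranging for μ₀: μ₀ = (μ_n·τ_n − τ_data·x̄)/τ₀ = (6.0486·0.984632 − 0.926829·6.8) / 0.057803 = -0.346792/0.057803 ≈ -6.0.

μ₀ = -6.0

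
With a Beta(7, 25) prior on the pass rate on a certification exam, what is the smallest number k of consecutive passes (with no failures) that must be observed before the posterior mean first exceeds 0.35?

After k passes and 0 failures the posterior is Beta(7+k, 25), with mean (7+k)/(7+25+k).
Set (7+k)/(32+k) > 0.35 and solve: k > (0.35·32 − 7)/(1 − 0.35) = 6.462.
The smallest integer exceeding 6.462 is 7, and checking k=7: (14)/(39) = 0.3590 > 0.35.

k = 7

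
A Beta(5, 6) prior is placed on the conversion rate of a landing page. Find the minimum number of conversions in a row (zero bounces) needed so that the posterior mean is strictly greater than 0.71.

After k conversions and 0 bounces the posterior is Beta(5+k, 6), with mean (5+k)/(5+6+k).
Set (5+k)/(11+k) > 0.71 and solve: k > (0.71·11 − 5)/(1 − 0.71) = 9.690.
The smallest integer exceeding 9.690 is 10, and checking k=10: (15)/(21) = 0.7143 > 0.71.

k = 10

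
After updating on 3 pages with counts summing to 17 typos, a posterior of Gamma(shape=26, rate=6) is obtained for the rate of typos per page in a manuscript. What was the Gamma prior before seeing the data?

Gamma(shape=9, rate=3)

Gamma–Poisson conjugacy: posterior shape = α + Σxᵢ, posterior rate = β + n.
So α = 26 − 17 = 9 and β = 6 − 3 = 3.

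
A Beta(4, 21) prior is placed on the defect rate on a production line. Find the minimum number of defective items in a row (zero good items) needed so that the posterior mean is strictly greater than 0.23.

k = 3

After k defective items and 0 good items the posterior is Beta(4+k, 21), with mean (4+k)/(4+21+k).
Set (4+k)/(25+k) > 0.23 and solve: k > (0.23·25 − 4)/(1 − 0.23) = 2.273.
The smallest integer exceeding 2.273 is 3.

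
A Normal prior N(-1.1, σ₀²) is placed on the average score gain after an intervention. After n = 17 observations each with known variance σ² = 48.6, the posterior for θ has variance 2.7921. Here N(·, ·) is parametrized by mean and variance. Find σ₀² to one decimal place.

For the Normal–Normal model with known σ², precisions add: τ_n = τ₀ + n/σ².
So 1/σ₀² = 1/2.7921 − 17/48.6 = 0.358153 − 0.349794 = 0.008359.
Hence σ₀² = 1/0.008359 ≈ 119.6.

σ₀² = 119.6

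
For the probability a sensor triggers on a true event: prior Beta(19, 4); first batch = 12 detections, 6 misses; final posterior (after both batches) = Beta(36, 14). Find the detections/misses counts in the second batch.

Sequential conjugate updates are equivalent to a single update on the pooled data, so total successes = posterior α − prior α and total failures = posterior β − prior β.
Total across both batches: 36−19=17 detections, 14−4=10 misses.
Subtract the first batch: 17−12=5 detections and 10−6=4 misses.

5 detections and 4 misses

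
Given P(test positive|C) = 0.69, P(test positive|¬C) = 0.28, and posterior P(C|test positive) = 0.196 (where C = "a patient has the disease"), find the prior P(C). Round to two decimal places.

P(C) = 0.09

In odds form, posterior odds = prior odds × likelihood ratio, so prior odds = posterior odds ÷ LR.
Posterior odds = 0.196/(1−0.196) = 0.2438. LR = 0.69/0.28 = 2.4643.
Prior odds = 0.2438/2.4643 = 0.0989, so P(C) = 0.0989/(1+0.0989) ≈ 0.09.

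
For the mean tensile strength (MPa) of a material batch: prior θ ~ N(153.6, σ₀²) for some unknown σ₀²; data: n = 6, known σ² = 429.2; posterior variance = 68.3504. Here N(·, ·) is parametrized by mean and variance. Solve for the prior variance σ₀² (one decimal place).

For the Normal–Normal model with known σ², precisions add: τ_n = τ₀ + n/σ².
So 1/σ₀² = 1/68.3504 − 6/429.2 = 0.014630 − 0.013979 = 0.000651.
Hence σ₀² = 1/0.000651 ≈ 1536.1.

σ₀² = 1536.1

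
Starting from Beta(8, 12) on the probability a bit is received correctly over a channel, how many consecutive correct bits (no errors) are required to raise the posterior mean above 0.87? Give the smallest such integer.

After k correct bits and 0 errors the posterior is Beta(8+k, 12), with mean (8+k)/(8+12+k).
Set (8+k)/(20+k) > 0.87 and solve: k > (0.87·20 − 8)/(1 − 0.87) = 72.308.
The smallest integer exceeding 72.308 is 73.

k = 73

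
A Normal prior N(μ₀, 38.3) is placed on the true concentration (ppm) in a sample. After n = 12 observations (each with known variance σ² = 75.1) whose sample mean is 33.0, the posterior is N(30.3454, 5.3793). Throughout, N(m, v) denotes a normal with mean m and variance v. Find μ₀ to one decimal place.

μ₀ = 14.1

The posterior mean is a precision-weighted average: μ_n = (τ₀μ₀ + τ_data·x̄)/(τ₀+τ_data), with τ₀=1/σ₀² and τ_data=n/σ².
Here τ₀ = 1/38.3 = 0.026110 and τ_data = 12/75.1 = 0.159787, so τ_n = 0.185897.
Rearranging for μ₀: μ₀ = (μ_n·τ_n − τ_data·x̄)/τ₀ = (30.3454·0.185897 − 0.159787·33.0) / 0.026110 = 0.368148/0.026110 ≈ 14.1.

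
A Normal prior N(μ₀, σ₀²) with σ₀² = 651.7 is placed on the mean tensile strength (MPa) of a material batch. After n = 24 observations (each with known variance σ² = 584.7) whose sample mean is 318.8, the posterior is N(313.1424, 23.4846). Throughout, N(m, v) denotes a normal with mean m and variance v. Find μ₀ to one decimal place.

μ₀ = 161.8

With known observation variance, the Normal–Normal posterior has precision τ_n = τ₀ + n/σ² and mean μ_n = (τ₀μ₀ + (n/σ²)x̄)/τ_n.
Here τ₀ = 1/651.7 = 0.001534 and τ_data = 24/584.7 = 0.041047, so τ_n = 0.042581.
Rearranging for μ₀: μ₀ = (μ_n·τ_n − τ_data·x̄)/τ₀ = (313.1424·0.042581 − 0.041047·318.8) / 0.001534 = 0.248133/0.001534 ≈ 161.8.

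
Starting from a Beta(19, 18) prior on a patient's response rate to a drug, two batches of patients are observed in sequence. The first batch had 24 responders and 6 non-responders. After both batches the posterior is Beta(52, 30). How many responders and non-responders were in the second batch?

Because Beta–binomial updating is additive in the counts, the combined data contributed (α_post−α_prior, β_post−β_prior) successes and failures.
Total across both batches: 52−19=33 responders, 30−18=12 non-responders.
Subtract the first batch: 33−24=9 responders and 12−6=6 non-responders.

9 responders and 6 non-responders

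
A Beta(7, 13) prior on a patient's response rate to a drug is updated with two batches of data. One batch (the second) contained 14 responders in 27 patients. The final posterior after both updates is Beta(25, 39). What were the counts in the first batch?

Because Beta–binomial updating is additive in the counts, the combined data contributed (α_post−α_prior, β_post−β_prior) successes and failures.
Total across both batches: 25−7=18 responders, 39−13=26 non-responders.
Subtract the second batch: 18−14=4 responders and 26−13=13 non-responders.

4 responders and 13 non-responders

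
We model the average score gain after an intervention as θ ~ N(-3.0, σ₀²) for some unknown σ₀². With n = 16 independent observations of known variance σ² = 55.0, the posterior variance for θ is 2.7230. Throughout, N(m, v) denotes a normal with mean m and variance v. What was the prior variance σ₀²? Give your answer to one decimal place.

σ₀² = 13.1

Posterior precision equals prior precision plus data precision: 1/σ_n² = 1/σ₀² + n/σ².
So 1/σ₀² = 1/2.7230 − 16/55.0 = 0.367242 − 0.290909 = 0.076333.
Hence σ₀² = 1/0.076333 ≈ 13.1.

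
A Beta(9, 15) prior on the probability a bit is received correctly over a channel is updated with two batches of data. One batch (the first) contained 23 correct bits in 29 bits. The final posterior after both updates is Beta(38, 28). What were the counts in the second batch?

6 correct bits and 7 errors

Sequential conjugate updates are equivalent to a single update on the pooled data, so total successes = posterior α − prior α and total failures = posterior β − prior β.
Total across both batches: 38−9=29 correct bits, 28−15=13 errors.
Subtract the first batch: 29−23=6 correct bits and 13−6=7 errors.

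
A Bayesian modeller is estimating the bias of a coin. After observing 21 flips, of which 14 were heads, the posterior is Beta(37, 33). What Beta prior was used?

A Beta(a, b) prior with s successes and f failures in binomial data gives a Beta(a+s, b+f) posterior.
Subtract the data counts: 37−14=23, 33−7=26.

Beta(23, 26)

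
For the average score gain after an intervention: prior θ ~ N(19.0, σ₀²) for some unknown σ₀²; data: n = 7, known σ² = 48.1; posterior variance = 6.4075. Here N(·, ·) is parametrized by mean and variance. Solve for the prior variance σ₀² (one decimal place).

For the Normal–Normal model with known σ², precisions add: τ_n = τ₀ + n/σ².
So 1/σ₀² = 1/6.4075 − 7/48.1 = 0.156067 − 0.145530 = 0.010537.
Hence σ₀² = 1/0.010537 ≈ 94.9.

σ₀² = 94.9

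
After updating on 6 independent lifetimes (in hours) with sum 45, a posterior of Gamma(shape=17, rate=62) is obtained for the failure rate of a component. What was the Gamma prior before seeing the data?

For an exponential likelihood with a Gamma(α, β) prior on the rate, n observations with total T give posterior Gamma(α+n, β+T).
So α = 17 − 6 = 11 and β = 62 − 45 = 17.

Gamma(shape=11, rate=17)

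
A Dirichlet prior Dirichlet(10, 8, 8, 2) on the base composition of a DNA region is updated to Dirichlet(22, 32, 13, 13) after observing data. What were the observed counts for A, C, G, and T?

For a Dirichlet(α) prior with multinomial counts c, the posterior is Dirichlet(α + c) componentwise.
Counts are posterior − prior componentwise: 22−10=12, 32−8=24, 13−8=5, 13−2=11.

counts (12, 24, 5, 11)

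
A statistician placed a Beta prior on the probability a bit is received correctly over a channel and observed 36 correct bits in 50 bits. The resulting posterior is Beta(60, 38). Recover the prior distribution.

Beta(24, 24)

Beta is conjugate to the binomial likelihood: posterior = Beta(α+s, β+f).
Subtract the data counts: 60−36=24, 38−14=24.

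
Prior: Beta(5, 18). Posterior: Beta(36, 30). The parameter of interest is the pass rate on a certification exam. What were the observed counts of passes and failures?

A Beta(α, β) prior with s successes and f failures in binomial data gives a Beta(α+s, β+f) posterior.
So s = 36 − 5 = 31 and f = 30 − 18 = 12.

31 passes and 12 failures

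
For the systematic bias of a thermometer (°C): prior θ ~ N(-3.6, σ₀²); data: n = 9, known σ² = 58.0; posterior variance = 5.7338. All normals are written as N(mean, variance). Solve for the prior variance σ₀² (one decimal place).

σ₀² = 52.0

For the Normal–Normal model with known σ², precisions add: τ_n = τ₀ + n/σ².
So 1/σ₀² = 1/5.7338 − 9/58.0 = 0.174404 − 0.155172 = 0.019232.
Hence σ₀² = 1/0.019232 ≈ 52.0.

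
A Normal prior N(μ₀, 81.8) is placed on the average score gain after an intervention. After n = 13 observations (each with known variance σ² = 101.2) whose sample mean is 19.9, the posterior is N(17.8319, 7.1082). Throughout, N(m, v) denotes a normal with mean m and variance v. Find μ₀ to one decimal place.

With known observation variance, the Normal–Normal posterior has precision τ_n = τ₀ + n/σ² and mean μ_n = (τ₀μ₀ + (n/σ²)x̄)/τ_n.
Here τ₀ = 1/81.8 = 0.012225 and τ_data = 13/101.2 = 0.128458, so τ_n = 0.140683.
Rearranging for μ₀: μ₀ = (μ_n·τ_n − τ_data·x̄)/τ₀ = (17.8319·0.140683 − 0.128458·19.9) / 0.012225 = -0.047669/0.012225 ≈ -3.9.

μ₀ = -3.9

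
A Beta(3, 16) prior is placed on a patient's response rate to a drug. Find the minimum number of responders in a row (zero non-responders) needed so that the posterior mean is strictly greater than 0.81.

After k responders and 0 non-responders the posterior is Beta(3+k, 16), with mean (3+k)/(3+16+k).
Set (3+k)/(19+k) > 0.81 and solve: k > (0.81·19 − 3)/(1 − 0.81) = 65.211.
The smallest integer exceeding 65.211 is 66.

k = 66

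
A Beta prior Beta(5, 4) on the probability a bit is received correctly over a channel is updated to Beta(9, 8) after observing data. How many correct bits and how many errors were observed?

Under Beta–binomial conjugacy the posterior parameters are (a+s, b+f).
Match parameters: s=9−5=4, f=8−4=4.

4 correct bits and 4 errors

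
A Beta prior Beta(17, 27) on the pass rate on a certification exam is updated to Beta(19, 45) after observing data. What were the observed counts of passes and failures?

2 passes and 18 failures

Beta is conjugate to the binomial likelihood: posterior = Beta(α+s, β+f).
So s = 19 − 17 = 2 and f = 45 − 27 = 18.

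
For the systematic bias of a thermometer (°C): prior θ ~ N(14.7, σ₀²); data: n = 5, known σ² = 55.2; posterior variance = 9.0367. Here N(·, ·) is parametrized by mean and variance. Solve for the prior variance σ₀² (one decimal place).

For the Normal–Normal model with known σ², precisions add: τ_n = τ₀ + n/σ².
So 1/σ₀² = 1/9.0367 − 5/55.2 = 0.110660 − 0.090580 = 0.020080.
Hence σ₀² = 1/0.020080 ≈ 49.8.

σ₀² = 49.8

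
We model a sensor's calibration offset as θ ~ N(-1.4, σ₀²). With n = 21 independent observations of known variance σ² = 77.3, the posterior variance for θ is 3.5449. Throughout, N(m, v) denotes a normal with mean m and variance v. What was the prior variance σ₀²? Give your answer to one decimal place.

σ₀² = 95.9

For the Normal–Normal model with known σ², precisions add: τ_n = τ₀ + n/σ².
So 1/σ₀² = 1/3.5449 − 21/77.3 = 0.282095 − 0.271669 = 0.010426.
Hence σ₀² = 1/0.010426 ≈ 95.9.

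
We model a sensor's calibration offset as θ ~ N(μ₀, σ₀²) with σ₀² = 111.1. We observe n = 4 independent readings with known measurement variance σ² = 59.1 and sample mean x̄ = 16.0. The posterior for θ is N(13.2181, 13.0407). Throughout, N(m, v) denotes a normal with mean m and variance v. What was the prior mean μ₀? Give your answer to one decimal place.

With known observation variance, the Normal–Normal posterior has precision τ_n = τ₀ + n/σ² and mean μ_n = (τ₀μ₀ + (n/σ²)x̄)/τ_n.
Here τ₀ = 1/111.1 = 0.009001 and τ_data = 4/59.1 = 0.067682, so τ_n = 0.076683.
Rearranging for μ₀: μ₀ = (μ_n·τ_n − τ_data·x̄)/τ₀ = (13.2181·0.076683 − 0.067682·16.0) / 0.009001 = -0.069308/0.009001 ≈ -7.7.

μ₀ = -7.7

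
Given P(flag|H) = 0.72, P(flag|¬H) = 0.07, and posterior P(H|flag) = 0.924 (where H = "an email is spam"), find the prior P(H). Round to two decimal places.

Bayes' rule in odds form gives O(H|E) = O(H)·[P(E|H)/P(E|¬H)], hence O(H) = O(H|E)/LR.
Posterior odds = 0.924/(1−0.924) = 12.1579. LR = 0.72/0.07 = 10.2857.
Prior odds = 12.1579/10.2857 = 1.1820, so P(H) = 1.1820/(1+1.1820) ≈ 0.54.

P(H) = 0.54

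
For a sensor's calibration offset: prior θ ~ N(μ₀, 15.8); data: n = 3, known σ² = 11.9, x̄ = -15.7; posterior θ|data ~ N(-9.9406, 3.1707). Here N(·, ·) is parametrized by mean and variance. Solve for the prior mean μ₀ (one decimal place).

μ₀ = 13.0

The posterior mean is a precision-weighted average: μ_n = (τ₀μ₀ + τ_data·x̄)/(τ₀+τ_data), with τ₀=1/σ₀² and τ_data=n/σ².
Here τ₀ = 1/15.8 = 0.063291 and τ_data = 3/11.9 = 0.252101, so τ_n = 0.315392.
Rearranging for μ₀: μ₀ = (μ_n·τ_n − τ_data·x̄)/τ₀ = (-9.9406·0.315392 − 0.252101·-15.7) / 0.063291 = 0.822800/0.063291 ≈ 13.0.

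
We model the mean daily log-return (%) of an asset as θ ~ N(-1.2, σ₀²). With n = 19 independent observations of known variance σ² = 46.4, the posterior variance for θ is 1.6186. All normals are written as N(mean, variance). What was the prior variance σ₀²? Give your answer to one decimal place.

For the Normal–Normal model with known σ², precisions add: τ_n = τ₀ + n/σ².
So 1/σ₀² = 1/1.6186 − 19/46.4 = 0.617818 − 0.409483 = 0.208335.
Hence σ₀² = 1/0.208335 ≈ 4.8.

σ₀² = 4.8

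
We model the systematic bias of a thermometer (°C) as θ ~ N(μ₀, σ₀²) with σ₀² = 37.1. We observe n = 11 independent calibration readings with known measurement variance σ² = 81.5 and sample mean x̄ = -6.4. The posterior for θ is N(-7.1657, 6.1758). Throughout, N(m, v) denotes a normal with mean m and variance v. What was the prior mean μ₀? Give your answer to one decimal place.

With known observation variance, the Normal–Normal posterior has precision τ_n = τ₀ + n/σ² and mean μ_n = (τ₀μ₀ + (n/σ²)x̄)/τ_n.
Here τ₀ = 1/37.1 = 0.026954 and τ_data = 11/81.5 = 0.134969, so τ_n = 0.161923.
Rearranging for μ₀: μ₀ = (μ_n·τ_n − τ_data·x̄)/τ₀ = (-7.1657·0.161923 − 0.134969·-6.4) / 0.026954 = -0.296490/0.026954 ≈ -11.0.

μ₀ = -11.0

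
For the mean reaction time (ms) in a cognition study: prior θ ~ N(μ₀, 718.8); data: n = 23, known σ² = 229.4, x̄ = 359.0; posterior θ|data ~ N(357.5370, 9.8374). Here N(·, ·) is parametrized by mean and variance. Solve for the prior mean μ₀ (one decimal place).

The posterior mean is a precision-weighted average: μ_n = (τ₀μ₀ + τ_data·x̄)/(τ₀+τ_data), with τ₀=1/σ₀² and τ_data=n/σ².
Here τ₀ = 1/718.8 = 0.001391 and τ_data = 23/229.4 = 0.100262, so τ_n = 0.101653.
Rearranging for μ₀: μ₀ = (μ_n·τ_n − τ_data·x̄)/τ₀ = (357.5370·0.101653 − 0.100262·359.0) / 0.001391 = 0.350651/0.001391 ≈ 252.1.

μ₀ = 252.1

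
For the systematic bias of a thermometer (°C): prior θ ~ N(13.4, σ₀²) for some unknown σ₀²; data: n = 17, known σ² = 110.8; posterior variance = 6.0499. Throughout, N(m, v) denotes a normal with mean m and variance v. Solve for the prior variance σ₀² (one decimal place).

Posterior precision equals prior precision plus data precision: 1/σ_n² = 1/σ₀² + n/σ².
So 1/σ₀² = 1/6.0499 − 17/110.8 = 0.165292 − 0.153430 = 0.011862.
Hence σ₀² = 1/0.011862 ≈ 84.3.

σ₀² = 84.3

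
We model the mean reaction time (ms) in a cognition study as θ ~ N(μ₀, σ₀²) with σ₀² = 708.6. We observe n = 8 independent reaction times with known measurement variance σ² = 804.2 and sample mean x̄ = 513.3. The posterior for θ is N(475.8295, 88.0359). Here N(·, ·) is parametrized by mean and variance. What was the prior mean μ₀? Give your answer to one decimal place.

With known observation variance, the Normal–Normal posterior has precision τ_n = τ₀ + n/σ² and mean μ_n = (τ₀μ₀ + (n/σ²)x̄)/τ_n.
Here τ₀ = 1/708.6 = 0.001411 and τ_data = 8/804.2 = 0.009948, so τ_n = 0.011359.
Rearranging for μ₀: μ₀ = (μ_n·τ_n − τ_data·x̄)/τ₀ = (475.8295·0.011359 − 0.009948·513.3) / 0.001411 = 0.298639/0.001411 ≈ 211.7.

μ₀ = 211.7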